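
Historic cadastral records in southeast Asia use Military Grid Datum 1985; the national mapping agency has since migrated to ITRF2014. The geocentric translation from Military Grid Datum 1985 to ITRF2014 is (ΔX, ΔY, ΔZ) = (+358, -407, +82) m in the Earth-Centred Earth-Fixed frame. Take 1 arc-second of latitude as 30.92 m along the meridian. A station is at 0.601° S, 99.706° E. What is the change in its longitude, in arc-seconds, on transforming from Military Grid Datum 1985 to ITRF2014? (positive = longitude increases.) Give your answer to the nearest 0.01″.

Δλ = -9.19″

sin φ = -0.010489, cos φ = 0.999945, sin λ = 0.985686, cos λ = -0.168593.
East component: ΔE = −sin λ·ΔX + cos λ·ΔY = −(0.985686)(358) + (-0.168593)(-407) = -284.26 m.
1° of latitude spans 3600 × 30.92 = 111312 m; at latitude φ, 1° of longitude spans that × cos φ = 111305.9 m, so Δλ = -284.26 / 111305.9 × 3600 = -9.194″.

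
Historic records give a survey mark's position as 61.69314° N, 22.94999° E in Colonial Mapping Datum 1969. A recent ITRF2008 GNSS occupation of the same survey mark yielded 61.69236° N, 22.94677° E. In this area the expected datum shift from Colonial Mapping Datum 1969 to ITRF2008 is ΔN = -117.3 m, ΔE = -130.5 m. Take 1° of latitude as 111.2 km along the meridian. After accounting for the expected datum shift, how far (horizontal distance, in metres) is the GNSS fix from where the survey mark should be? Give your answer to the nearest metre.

Observed coordinate differences: Δφ = -0.00078°, Δλ = -0.00322°.
Converting to metres (1° lat = 111200 m, cos φ = 0.474194): observed ΔN = -86.7 m, observed ΔE = -169.8 m.
Subtracting the expected shift leaves a residual of -86.7 − (-117.3) = 30.6 m north and -169.8 − (-130.5) = -39.3 m east.
Residual distance = √(30.6² + (-39.3)²) = 49.8 m.

50 m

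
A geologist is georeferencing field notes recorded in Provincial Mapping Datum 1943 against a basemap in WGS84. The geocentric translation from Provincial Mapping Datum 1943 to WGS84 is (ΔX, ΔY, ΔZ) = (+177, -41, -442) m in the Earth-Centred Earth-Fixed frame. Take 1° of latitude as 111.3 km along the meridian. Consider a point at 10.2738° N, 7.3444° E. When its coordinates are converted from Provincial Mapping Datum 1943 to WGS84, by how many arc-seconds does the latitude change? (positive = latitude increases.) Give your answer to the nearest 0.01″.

sin φ = 0.178352, cos φ = 0.983967, sin λ = 0.127833, cos λ = 0.991796.
North component: ΔN = −sin φ cos λ·ΔX − sin φ sin λ·ΔY + cos φ·ΔZ = −(0.178352)(0.991796)(177) − (0.178352)(0.127833)(-41) + (0.983967)(-442) = -465.29 m.
1° of latitude spans 111300 m, so Δφ = -465.29 / 111300 × 3600 = -15.050″.

Δφ = -15.05″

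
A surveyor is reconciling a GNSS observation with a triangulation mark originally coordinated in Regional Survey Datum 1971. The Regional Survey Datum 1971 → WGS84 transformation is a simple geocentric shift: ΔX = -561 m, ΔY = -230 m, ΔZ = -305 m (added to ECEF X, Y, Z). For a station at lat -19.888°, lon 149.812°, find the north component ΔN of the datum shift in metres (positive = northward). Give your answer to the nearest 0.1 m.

ΔN = -161.2 m

The local north axis is (−sin φ cos λ, −sin φ sin λ, cos φ), giving ΔN = 164.960 − 39.343 − 286.810 = -161.19 m.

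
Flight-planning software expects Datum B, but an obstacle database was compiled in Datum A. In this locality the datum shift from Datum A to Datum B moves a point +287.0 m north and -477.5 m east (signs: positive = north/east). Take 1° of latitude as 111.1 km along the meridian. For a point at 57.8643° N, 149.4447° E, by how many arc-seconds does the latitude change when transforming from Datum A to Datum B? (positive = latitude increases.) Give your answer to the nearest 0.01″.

1° of latitude = 111.1 km, so Δφ = 287.0 / 111100 = 0.0025833° = 9.300″.

Δφ = 9.30″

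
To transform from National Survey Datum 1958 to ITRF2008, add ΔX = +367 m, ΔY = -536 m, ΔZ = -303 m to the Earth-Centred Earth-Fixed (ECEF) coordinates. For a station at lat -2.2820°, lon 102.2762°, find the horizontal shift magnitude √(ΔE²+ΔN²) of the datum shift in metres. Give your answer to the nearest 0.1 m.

408.2 m

The local east axis at (φ, λ) is (−sin λ, cos λ, 0), so ΔE = −sin(102.2762°)·367 + cos(102.2762°)·(-536) = -244.64 m.
The local north axis is (−sin φ cos λ, −sin φ sin λ, cos φ), giving ΔN = -3.107 − 20.854 − 302.760 = -326.72 m.
Horizontal magnitude = √(ΔE² + ΔN²) = √((-244.64)² + (-326.72)²) = 408.16 m.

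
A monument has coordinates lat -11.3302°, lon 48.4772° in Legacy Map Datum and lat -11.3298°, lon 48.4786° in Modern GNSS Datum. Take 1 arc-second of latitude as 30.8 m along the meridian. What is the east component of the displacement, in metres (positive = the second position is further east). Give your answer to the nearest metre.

Δφ = -11.3298° − -11.3302° = +0.0004°; Δλ = 48.4786° − 48.4772° = +0.0014°.
1° of latitude = 3600 × 30.80 = 110880 m.
ΔN = Δφ × 110880 = 44.4 m; ΔE = Δλ × 110880 × cos(-11.3302°) = +0.0014 × 110880 × 0.980511 = 152.2 m.

ΔE = 152 m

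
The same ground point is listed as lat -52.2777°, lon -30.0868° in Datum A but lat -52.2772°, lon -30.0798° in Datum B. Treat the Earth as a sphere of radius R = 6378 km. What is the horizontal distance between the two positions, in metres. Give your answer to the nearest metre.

Δφ = -52.2772° − -52.2777° = +0.0005°; Δλ = -30.0798° − -30.0868° = +0.0070°.
1° along a meridian = πR/180 = 111317 m.
ΔN = Δφ × 111317 = 55.7 m; ΔE = Δλ × 111317 × cos(-52.2777°) = +0.0070 × 111317 × 0.611835 = 476.8 m.
Distance = √(ΔE² + ΔN²) = √(476.8² + 55.7²) = 480.0 m.

480 m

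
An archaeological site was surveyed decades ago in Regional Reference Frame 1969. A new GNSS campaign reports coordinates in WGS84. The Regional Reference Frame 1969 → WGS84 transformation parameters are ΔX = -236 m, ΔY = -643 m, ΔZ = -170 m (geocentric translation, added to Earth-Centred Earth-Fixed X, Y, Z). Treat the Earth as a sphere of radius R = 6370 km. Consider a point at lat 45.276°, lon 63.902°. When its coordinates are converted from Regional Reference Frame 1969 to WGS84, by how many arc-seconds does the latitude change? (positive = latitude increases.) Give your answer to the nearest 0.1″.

Δφ = 11.8″

sin φ = 0.710505, cos φ = 0.703692, sin λ = 0.898043, cos λ = 0.439908.
North component: ΔN = −sin φ cos λ·ΔX − sin φ sin λ·ΔY + cos φ·ΔZ = −(0.710505)(0.439908)(-236) − (0.710505)(0.898043)(-643) + (0.703692)(-170) = 364.41 m.
1° of latitude spans πR/180 = 111177 m, so Δφ = 364.41 / 111177 × 3600 = 11.800″.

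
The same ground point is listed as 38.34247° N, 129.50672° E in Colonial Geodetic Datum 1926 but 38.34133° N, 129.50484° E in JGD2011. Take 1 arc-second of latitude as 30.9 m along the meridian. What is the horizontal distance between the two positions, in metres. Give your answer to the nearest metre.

207 m

Δφ = 38.34133° − 38.34247° = -0.00114°; Δλ = 129.50484° − 129.50672° = -0.00188°.
1° of latitude = 3600 × 30.90 = 111240 m.
ΔN = Δφ × 111240 = -126.8 m; ΔE = Δλ × 111240 × cos(38.34247°) = -0.00188 × 111240 × 0.784317 = -164.0 m.
Distance = √(ΔE² + ΔN²) = √((-164.0)² + (-126.8)²) = 207.3 m.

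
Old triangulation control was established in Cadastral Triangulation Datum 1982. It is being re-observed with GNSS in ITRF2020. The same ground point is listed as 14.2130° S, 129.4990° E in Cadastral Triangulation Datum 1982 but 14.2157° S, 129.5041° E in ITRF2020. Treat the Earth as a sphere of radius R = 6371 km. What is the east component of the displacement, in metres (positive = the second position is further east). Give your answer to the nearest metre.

ΔE = 550 m

Δφ = -14.2157° − -14.2130° = -0.0027°; Δλ = 129.5041° − 129.4990° = +0.0051°.
1° along a meridian = πR/180 = 111195 m.
ΔN = Δφ × 111195 = -300.2 m; ΔE = Δλ × 111195 × cos(-14.2130°) = +0.0051 × 111195 × 0.969390 = 549.7 m.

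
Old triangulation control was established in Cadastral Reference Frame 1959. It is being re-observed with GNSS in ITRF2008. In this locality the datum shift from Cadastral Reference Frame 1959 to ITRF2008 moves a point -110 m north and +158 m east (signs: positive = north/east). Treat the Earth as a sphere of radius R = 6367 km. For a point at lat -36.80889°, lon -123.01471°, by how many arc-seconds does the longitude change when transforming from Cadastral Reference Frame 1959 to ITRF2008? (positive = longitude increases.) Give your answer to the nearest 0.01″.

Δλ = 6.39″

At latitude -36.80889°, cos φ = 0.800638.
One radian of longitude at latitude φ spans R cos φ, so Δλ = ΔE / (R cos φ) = 158.0 / (6367000 × 0.800638) = 3.0995e-05 rad = 6.393″.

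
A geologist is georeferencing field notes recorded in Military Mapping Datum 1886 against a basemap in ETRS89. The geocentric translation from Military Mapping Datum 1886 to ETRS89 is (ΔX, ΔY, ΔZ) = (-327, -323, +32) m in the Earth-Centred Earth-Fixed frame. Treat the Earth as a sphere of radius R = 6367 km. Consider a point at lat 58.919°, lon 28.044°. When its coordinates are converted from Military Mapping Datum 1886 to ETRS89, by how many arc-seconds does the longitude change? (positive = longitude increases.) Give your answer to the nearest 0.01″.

sin φ = 0.856438, cos φ = 0.516249, sin λ = 0.470149, cos λ = 0.882587.
East component: ΔE = −sin λ·ΔX + cos λ·ΔY = −(0.470149)(-327) + (0.882587)(-323) = -131.34 m.
1° of latitude spans πR/180 = 111125 m; at latitude φ, 1° of longitude spans that × cos φ = 57368.3 m, so Δλ = -131.34 / 57368.3 × 3600 = -8.242″.

Δλ = -8.24″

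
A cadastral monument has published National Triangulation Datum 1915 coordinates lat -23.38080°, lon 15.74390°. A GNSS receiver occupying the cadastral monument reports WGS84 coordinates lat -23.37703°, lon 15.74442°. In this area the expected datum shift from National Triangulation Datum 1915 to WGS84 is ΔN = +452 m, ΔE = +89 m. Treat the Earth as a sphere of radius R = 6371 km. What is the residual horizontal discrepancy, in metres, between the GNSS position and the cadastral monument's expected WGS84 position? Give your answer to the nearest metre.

Observed coordinate differences: Δφ = +0.00377°, Δλ = +0.00052°.
Converting to metres (1° lat = 111195 m, cos φ = 0.917888): observed ΔN = 419.2 m, observed ΔE = 53.1 m.
Subtracting the expected shift leaves a residual of 419.2 − (452) = -32.8 m north and 53.1 − (89) = -35.9 m east.
Residual distance = √((-32.8)² + (-35.9)²) = 48.6 m.

49 m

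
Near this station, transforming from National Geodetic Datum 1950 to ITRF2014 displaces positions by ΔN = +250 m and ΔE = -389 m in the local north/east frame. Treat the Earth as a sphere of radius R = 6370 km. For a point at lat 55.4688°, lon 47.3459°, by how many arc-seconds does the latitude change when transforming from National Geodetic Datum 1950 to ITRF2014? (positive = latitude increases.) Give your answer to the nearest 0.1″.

Δφ = 8.1″

On a sphere of radius R, 1 rad of latitude = R, so Δφ = ΔN / R = 250.0 / 6370000 = 3.9246e-05 rad = 8.095″.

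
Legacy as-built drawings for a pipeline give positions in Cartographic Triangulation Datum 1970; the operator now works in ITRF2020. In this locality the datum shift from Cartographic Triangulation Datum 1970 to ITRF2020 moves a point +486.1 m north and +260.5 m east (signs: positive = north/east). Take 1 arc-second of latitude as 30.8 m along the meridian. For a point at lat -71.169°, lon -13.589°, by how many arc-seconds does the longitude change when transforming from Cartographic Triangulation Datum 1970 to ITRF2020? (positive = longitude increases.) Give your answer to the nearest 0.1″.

At latitude -71.169°, cos φ = 0.322778.
1″ of longitude at this latitude = 30.80 × cos φ = 9.9416 m, so Δλ = 260.5 / 9.9416 = 26.203″.

Δλ = 26.2″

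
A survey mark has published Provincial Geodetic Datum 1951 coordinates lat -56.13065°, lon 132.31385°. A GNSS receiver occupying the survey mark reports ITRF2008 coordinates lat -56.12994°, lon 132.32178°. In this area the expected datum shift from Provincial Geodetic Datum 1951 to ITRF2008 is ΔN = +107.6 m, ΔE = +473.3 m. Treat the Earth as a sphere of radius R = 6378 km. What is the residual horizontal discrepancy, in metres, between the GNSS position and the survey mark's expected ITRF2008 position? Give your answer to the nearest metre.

Observed coordinate differences: Δφ = +0.00071°, Δλ = +0.00793°.
Converting to metres (1° lat = 111317 m, cos φ = 0.557301): observed ΔN = 79.0 m, observed ΔE = 492.0 m.
Subtracting the expected shift leaves a residual of 79.0 − (107.6) = -28.6 m north and 492.0 − (473.3) = 18.7 m east.
Residual distance = √((-28.6)² + 18.7²) = 34.1 m.

34 m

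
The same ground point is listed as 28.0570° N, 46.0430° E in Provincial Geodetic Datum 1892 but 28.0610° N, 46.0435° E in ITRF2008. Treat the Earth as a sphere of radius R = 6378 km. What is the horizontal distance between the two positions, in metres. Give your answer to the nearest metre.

Δφ = 28.0610° − 28.0570° = +0.0040°; Δλ = 46.0435° − 46.0430° = +0.0005°.
1° along a meridian = πR/180 = 111317 m.
ΔN = Δφ × 111317 = 445.3 m; ΔE = Δλ × 111317 × cos(28.0570°) = +0.0005 × 111317 × 0.882480 = 49.1 m.
Distance = √(ΔE² + ΔN²) = √(49.1² + 445.3²) = 448.0 m.

448 m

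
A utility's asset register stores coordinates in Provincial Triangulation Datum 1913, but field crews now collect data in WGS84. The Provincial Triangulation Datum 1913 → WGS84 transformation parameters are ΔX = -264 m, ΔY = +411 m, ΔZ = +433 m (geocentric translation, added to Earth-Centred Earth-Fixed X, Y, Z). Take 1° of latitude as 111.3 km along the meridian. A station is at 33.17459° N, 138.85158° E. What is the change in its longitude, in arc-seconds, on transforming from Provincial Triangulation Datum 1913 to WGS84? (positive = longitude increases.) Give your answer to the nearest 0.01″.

Δλ = -5.25″

sin φ = 0.547192, cos φ = 0.837007, sin λ = 0.658012, cos λ = -0.753008.
East component: ΔE = −sin λ·ΔX + cos λ·ΔY = −(0.658012)(-264) + (-0.753008)(411) = -135.77 m.
1° of latitude spans 111300 m; at latitude φ, 1° of longitude spans that × cos φ = 93158.9 m, so Δλ = -135.77 / 93158.9 × 3600 = -5.247″.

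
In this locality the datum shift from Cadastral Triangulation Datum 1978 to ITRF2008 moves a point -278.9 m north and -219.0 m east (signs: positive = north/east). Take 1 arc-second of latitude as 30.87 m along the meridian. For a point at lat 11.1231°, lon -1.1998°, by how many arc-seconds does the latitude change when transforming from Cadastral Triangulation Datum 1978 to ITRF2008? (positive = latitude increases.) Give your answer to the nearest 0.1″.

Δφ = -9.0″

1″ of latitude = 30.87 m, so Δφ = -278.9 / 30.87 = -9.035″.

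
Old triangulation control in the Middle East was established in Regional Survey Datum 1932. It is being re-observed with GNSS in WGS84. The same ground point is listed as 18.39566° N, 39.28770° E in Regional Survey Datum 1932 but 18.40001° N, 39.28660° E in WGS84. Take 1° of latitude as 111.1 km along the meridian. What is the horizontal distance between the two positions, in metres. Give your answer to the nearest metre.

497 m

Δφ = 18.40001° − 18.39566° = +0.00435°; Δλ = 39.28660° − 39.28770° = -0.00110°.
ΔN = Δφ × 111100 = 483.3 m; ΔE = Δλ × 111100 × cos(18.39566°) = -0.00110 × 111100 × 0.948900 = -116.0 m.
Distance = √(ΔE² + ΔN²) = √((-116.0)² + 483.3²) = 497.0 m.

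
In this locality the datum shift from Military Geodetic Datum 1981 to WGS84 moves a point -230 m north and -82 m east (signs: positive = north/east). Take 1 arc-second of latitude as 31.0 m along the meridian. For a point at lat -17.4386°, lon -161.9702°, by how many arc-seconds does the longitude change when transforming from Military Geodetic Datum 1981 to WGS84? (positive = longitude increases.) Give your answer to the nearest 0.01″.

At latitude -17.4386°, cos φ = 0.954039.
1″ of longitude at this latitude = 31.00 × cos φ = 29.5752 m, so Δλ = -82.0 / 29.5752 = -2.773″.

Δλ = -2.77″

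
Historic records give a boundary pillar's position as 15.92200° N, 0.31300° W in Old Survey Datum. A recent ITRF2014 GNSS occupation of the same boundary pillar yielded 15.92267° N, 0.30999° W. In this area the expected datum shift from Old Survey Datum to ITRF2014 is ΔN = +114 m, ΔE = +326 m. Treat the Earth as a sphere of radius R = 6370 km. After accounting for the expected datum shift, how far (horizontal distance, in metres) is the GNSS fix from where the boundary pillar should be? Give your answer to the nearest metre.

40 m

Observed coordinate differences: Δφ = +0.00067°, Δλ = +0.00301°.
Converting to metres (1° lat = 111177 m, cos φ = 0.961636): observed ΔN = 74.5 m, observed ΔE = 321.8 m.
Subtracting the expected shift leaves a residual of 74.5 − (114) = -39.5 m north and 321.8 − (326) = -4.2 m east.
Residual distance = √((-39.5)² + (-4.2)²) = 39.7 m.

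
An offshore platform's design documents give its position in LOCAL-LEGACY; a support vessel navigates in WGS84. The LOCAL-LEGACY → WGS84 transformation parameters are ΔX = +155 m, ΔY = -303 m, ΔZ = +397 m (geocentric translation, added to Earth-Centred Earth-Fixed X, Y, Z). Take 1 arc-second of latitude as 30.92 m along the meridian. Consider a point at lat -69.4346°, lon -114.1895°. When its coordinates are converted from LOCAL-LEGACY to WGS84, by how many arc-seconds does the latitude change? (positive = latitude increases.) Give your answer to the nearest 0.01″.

Δφ = 10.96″

sin φ = -0.936272, cos φ = 0.351276, sin λ = -0.912195, cos λ = -0.409756.
North component: ΔN = −sin φ cos λ·ΔX − sin φ sin λ·ΔY + cos φ·ΔZ = −(-0.936272)(-0.409756)(155) − (-0.936272)(-0.912195)(-303) + (0.351276)(397) = 338.77 m.
1° of latitude spans 3600 × 30.92 = 111312 m, so Δφ = 338.77 / 111312 × 3600 = 10.956″.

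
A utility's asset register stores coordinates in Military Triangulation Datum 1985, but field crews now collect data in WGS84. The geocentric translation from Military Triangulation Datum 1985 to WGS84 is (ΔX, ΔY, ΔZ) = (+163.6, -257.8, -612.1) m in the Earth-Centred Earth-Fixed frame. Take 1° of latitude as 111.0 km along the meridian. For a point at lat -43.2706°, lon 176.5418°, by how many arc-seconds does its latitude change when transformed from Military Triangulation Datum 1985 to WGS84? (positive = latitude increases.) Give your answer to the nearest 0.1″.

Δφ = -18.4″

sin φ = -0.685445, cos φ = 0.728125, sin λ = 0.060320, cos λ = -0.998179.
North component: ΔN = −sin φ cos λ·ΔX − sin φ sin λ·ΔY + cos φ·ΔZ = −(-0.685445)(-0.998179)(163.6) − (-0.685445)(0.060320)(-257.8) + (0.728125)(-612.1) = -568.28 m.
1° of latitude spans 111000 m, so Δφ = -568.28 / 111000 × 3600 = -18.431″.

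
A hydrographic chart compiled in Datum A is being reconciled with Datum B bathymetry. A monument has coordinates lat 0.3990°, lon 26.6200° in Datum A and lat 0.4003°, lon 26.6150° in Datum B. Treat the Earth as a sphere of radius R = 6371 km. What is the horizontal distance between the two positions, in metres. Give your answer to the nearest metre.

574 m

Δφ = 0.4003° − 0.3990° = +0.0013°; Δλ = 26.6150° − 26.6200° = -0.0050°.
1° along a meridian = πR/180 = 111195 m.
ΔN = Δφ × 111195 = 144.6 m; ΔE = Δλ × 111195 × cos(0.3990°) = -0.0050 × 111195 × 0.999976 = -556.0 m.
Distance = √(ΔE² + ΔN²) = √((-556.0)² + 144.6²) = 574.4 m.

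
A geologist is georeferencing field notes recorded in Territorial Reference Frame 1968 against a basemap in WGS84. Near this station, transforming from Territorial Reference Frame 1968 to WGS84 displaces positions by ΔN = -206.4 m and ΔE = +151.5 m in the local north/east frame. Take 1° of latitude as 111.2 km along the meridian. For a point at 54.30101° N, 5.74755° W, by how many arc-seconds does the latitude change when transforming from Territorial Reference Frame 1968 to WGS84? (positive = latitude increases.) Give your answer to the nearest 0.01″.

1° of latitude = 111.2 km, so Δφ = -206.4 / 111200 = -0.0018561° = -6.682″.

Δφ = -6.68″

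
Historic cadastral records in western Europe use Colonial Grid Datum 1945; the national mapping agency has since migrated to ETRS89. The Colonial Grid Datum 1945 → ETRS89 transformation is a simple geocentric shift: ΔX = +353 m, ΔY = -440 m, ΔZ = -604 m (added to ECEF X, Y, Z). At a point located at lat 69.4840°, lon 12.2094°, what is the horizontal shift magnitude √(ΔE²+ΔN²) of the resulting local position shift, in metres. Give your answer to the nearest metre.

At φ = 69.4840°, λ = 12.2094°: sin φ = 0.936574, cos φ = 0.350469, sin λ = 0.211485, cos λ = 0.977381.
ΔE = −sin λ·ΔX + cos λ·ΔY = −(0.211485)·(353) + (0.977381)·(-440) = -504.70 m.
ΔN = −sin φ cos λ·ΔX − sin φ sin λ·ΔY + cos φ·ΔZ = −(0.936574)(0.977381)(353) − (0.936574)(0.211485)(-440) + (0.350469)(-604) = -447.66 m.
Horizontal magnitude = √(ΔE² + ΔN²) = √((-504.70)² + (-447.66)²) = 674.63 m.

675 m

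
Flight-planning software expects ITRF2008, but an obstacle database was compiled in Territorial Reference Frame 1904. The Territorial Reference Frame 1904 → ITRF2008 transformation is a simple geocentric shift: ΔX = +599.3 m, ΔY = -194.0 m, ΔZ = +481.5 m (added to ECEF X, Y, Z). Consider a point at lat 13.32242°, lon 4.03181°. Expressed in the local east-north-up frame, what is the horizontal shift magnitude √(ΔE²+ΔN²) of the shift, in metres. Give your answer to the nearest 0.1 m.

408.7 m

The local east axis at (φ, λ) is (−sin λ, cos λ, 0), so ΔE = −sin(4.03181°)·599.3 + cos(4.03181°)·(-194.0) = -235.66 m.
The local north axis is (−sin φ cos λ, −sin φ sin λ, cos φ), giving ΔN = -137.755 + 3.143 + 468.542 = 333.93 m.
Horizontal magnitude = √(ΔE² + ΔN²) = √((-235.66)² + 333.93²) = 408.71 m.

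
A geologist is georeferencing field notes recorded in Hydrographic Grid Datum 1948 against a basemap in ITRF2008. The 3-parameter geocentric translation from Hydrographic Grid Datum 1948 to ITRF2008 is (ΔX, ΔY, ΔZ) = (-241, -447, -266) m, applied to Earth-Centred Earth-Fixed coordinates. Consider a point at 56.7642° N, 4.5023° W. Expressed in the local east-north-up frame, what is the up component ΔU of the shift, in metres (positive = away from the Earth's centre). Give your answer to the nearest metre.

ΔU = -335 m

The local up (radial) axis is (cos φ cos λ, cos φ sin λ, sin φ), giving ΔU = -131.681 + 19.232 − 222.488 = -334.94 m.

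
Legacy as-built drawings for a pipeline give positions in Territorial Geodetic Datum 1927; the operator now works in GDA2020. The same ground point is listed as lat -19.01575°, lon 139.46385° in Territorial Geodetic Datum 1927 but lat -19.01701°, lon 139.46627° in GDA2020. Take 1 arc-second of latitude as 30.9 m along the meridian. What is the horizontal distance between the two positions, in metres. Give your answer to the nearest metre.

Δφ = -19.01701° − -19.01575° = -0.00126°; Δλ = 139.46627° − 139.46385° = +0.00242°.
1° of latitude = 3600 × 30.90 = 111240 m.
ΔN = Δφ × 111240 = -140.2 m; ΔE = Δλ × 111240 × cos(-19.01575°) = +0.00242 × 111240 × 0.945429 = 254.5 m.
Distance = √(ΔE² + ΔN²) = √(254.5² + (-140.2)²) = 290.6 m.

291 m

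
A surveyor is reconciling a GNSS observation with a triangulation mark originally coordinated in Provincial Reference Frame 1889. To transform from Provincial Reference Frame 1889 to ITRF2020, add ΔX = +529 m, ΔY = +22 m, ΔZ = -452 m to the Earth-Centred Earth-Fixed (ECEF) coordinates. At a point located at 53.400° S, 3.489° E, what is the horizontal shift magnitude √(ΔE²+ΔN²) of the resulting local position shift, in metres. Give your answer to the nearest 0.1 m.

155.8 m

The local east axis at (φ, λ) is (−sin λ, cos λ, 0), so ΔE = −sin(3.489°)·529 + cos(3.489°)·22 = -10.23 m.
The local north axis is (−sin φ cos λ, −sin φ sin λ, cos φ), giving ΔN = 423.903 + 1.075 − 269.494 = 155.48 m.
Horizontal magnitude = √(ΔE² + ΔN²) = √((-10.23)² + 155.48²) = 155.82 m.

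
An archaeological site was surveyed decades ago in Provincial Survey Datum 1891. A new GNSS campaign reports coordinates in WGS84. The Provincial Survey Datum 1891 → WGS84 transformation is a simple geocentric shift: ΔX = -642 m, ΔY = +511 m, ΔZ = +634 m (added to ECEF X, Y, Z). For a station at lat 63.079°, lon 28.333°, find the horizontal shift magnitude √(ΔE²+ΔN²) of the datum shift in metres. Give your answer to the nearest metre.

The local east axis at (φ, λ) is (−sin λ, cos λ, 0), so ΔE = −sin(28.333°)·(-642) + cos(28.333°)·511 = 754.47 m.
The local north axis is (−sin φ cos λ, −sin φ sin λ, cos φ), giving ΔN = 503.853 − 216.237 + 287.051 = 574.67 m.
Horizontal magnitude = √(ΔE² + ΔN²) = √(754.47² + 574.67²) = 948.41 m.

948 m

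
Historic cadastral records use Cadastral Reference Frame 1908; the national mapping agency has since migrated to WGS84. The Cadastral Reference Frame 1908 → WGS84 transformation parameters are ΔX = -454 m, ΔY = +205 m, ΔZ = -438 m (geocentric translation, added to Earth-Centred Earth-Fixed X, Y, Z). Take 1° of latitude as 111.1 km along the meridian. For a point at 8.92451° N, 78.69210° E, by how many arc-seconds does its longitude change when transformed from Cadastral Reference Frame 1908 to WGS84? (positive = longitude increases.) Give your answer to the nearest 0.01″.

sin φ = 0.155133, cos φ = 0.987894, sin λ = 0.980588, cos λ = 0.196081.
East component: ΔE = −sin λ·ΔX + cos λ·ΔY = −(0.980588)(-454) + (0.196081)(205) = 485.38 m.
1° of latitude spans 111100 m; at latitude φ, 1° of longitude spans that × cos φ = 109755.0 m, so Δλ = 485.38 / 109755.0 × 3600 = 15.921″.

Δλ = 15.92″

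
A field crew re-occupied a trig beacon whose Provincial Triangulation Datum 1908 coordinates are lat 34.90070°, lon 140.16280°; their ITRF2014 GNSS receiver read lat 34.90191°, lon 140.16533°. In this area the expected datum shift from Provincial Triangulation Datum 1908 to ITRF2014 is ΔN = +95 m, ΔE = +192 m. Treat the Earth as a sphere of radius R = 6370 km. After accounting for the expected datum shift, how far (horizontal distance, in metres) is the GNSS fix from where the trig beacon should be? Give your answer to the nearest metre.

Observed coordinate differences: Δφ = +0.00121°, Δλ = +0.00253°.
Converting to metres (1° lat = 111177 m, cos φ = 0.820145): observed ΔN = 134.5 m, observed ΔE = 230.7 m.
Subtracting the expected shift leaves a residual of 134.5 − (95) = 39.5 m north and 230.7 − (192) = 38.7 m east.
Residual distance = √(39.5² + 38.7²) = 55.3 m.

55 m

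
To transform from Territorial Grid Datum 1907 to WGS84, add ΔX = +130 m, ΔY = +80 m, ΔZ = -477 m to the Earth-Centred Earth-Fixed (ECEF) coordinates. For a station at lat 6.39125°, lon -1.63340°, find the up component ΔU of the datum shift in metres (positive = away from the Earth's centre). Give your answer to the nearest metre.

At φ = 6.39125°, λ = -1.63340°: sin φ = 0.111317, cos φ = 0.993785, sin λ = -0.028504, cos λ = 0.999594.
ΔU = cos φ cos λ·ΔX + cos φ sin λ·ΔY + sin φ·ΔZ = (0.993785)(0.999594)(130) + (0.993785)(-0.028504)(80) + (0.111317)(-477) = 73.78 m.

ΔU = 74 m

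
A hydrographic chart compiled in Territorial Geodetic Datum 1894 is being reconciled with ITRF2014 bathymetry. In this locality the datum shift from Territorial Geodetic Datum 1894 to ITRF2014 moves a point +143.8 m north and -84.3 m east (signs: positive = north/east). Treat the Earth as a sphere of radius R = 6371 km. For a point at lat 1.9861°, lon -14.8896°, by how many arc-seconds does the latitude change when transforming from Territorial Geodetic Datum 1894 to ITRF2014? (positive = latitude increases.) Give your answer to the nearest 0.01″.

Δφ = 4.66″

On a sphere of radius R, 1 rad of latitude = R, so Δφ = ΔN / R = 143.8 / 6371000 = 2.2571e-05 rad = 4.656″.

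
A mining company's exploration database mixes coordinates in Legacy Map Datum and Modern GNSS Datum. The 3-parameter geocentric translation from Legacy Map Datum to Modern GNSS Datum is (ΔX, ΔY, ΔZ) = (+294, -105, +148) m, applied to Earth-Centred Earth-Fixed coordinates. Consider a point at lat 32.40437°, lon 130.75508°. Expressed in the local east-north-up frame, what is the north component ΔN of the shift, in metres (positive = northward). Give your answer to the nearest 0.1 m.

ΔN = 270.4 m

At φ = 32.40437°, λ = 130.75508°: sin φ = 0.535891, cos φ = 0.844287, sin λ = 0.757507, cos λ = -0.652827.
ΔN = −sin φ cos λ·ΔX − sin φ sin λ·ΔY + cos φ·ΔZ = −(0.535891)(-0.652827)(294) − (0.535891)(0.757507)(-105) + (0.844287)(148) = 270.43 m.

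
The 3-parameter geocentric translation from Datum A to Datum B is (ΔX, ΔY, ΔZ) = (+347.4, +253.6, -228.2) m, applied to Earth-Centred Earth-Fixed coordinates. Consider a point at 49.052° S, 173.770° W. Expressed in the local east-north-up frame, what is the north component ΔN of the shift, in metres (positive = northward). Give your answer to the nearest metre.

ΔN = -431 m

At φ = -49.052°, λ = -173.770°: sin φ = -0.755305, cos φ = 0.655374, sin λ = -0.108520, cos λ = -0.994094.
ΔN = −sin φ cos λ·ΔX − sin φ sin λ·ΔY + cos φ·ΔZ = −(-0.755305)(-0.994094)(347.4) − (-0.755305)(-0.108520)(253.6) + (0.655374)(-228.2) = -431.19 m.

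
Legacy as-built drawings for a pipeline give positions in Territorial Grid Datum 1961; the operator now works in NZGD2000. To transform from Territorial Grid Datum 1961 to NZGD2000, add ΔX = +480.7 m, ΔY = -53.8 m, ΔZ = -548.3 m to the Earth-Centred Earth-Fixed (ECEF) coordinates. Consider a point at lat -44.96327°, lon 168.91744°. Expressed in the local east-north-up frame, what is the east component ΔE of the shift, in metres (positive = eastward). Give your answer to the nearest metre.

At φ = -44.96327°, λ = 168.91744°: sin φ = -0.706653, cos φ = 0.707560, sin λ = 0.192223, cos λ = -0.981351.
ΔE = −sin λ·ΔX + cos λ·ΔY = −(0.192223)·(480.7) + (-0.981351)·(-53.8) = -39.61 m.

ΔE = -40 m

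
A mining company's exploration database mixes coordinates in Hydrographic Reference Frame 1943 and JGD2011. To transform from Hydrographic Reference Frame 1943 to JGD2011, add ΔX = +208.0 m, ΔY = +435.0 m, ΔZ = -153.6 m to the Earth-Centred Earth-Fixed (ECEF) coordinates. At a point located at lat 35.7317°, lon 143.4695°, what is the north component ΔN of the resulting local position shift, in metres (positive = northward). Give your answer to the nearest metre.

At φ = 35.7317°, λ = 143.4695°: sin φ = 0.583990, cos φ = 0.811761, sin λ = 0.595251, cos λ = -0.803540.
ΔN = −sin φ cos λ·ΔX − sin φ sin λ·ΔY + cos φ·ΔZ = −(0.583990)(-0.803540)(208.0) − (0.583990)(0.595251)(435.0) + (0.811761)(-153.6) = -178.30 m.

ΔN = -178 m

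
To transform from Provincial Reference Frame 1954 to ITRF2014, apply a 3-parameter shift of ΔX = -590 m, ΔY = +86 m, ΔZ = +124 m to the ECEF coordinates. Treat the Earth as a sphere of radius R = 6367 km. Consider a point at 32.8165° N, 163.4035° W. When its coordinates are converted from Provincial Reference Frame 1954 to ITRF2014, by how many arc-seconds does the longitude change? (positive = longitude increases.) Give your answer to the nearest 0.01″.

sin φ = 0.541950, cos φ = 0.840411, sin λ = -0.285630, cos λ = -0.958340.
East component: ΔE = −sin λ·ΔX + cos λ·ΔY = −(-0.285630)(-590) + (-0.958340)(86) = -250.94 m.
1° of latitude spans πR/180 = 111125 m; at latitude φ, 1° of longitude spans that × cos φ = 93390.7 m, so Δλ = -250.94 / 93390.7 × 3600 = -9.673″.

Δλ = -9.67″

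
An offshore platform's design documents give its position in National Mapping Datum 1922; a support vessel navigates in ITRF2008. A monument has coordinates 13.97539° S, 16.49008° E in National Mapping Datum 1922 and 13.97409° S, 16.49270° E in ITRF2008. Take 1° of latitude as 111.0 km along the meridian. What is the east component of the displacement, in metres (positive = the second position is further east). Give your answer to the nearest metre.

Δφ = -13.97409° − -13.97539° = +0.00130°; Δλ = 16.49270° − 16.49008° = +0.00262°.
ΔN = Δφ × 111000 = 144.3 m; ΔE = Δλ × 111000 × cos(-13.97539°) = +0.00262 × 111000 × 0.970400 = 282.2 m.

ΔE = 282 m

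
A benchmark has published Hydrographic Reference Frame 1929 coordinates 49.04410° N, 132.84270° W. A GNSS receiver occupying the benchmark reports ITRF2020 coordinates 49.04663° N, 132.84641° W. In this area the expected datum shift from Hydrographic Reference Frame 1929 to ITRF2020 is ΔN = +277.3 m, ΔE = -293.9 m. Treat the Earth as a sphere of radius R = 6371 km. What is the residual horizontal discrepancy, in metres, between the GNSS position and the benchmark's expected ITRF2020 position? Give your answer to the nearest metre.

Observed coordinate differences: Δφ = +0.00253°, Δλ = -0.00371°.
Converting to metres (1° lat = 111195 m, cos φ = 0.655478): observed ΔN = 281.3 m, observed ΔE = -270.4 m.
Subtracting the expected shift leaves a residual of 281.3 − (277.3) = 4.0 m north and -270.4 − (-293.9) = 23.5 m east.
Residual distance = √(4.0² + 23.5²) = 23.8 m.

24 m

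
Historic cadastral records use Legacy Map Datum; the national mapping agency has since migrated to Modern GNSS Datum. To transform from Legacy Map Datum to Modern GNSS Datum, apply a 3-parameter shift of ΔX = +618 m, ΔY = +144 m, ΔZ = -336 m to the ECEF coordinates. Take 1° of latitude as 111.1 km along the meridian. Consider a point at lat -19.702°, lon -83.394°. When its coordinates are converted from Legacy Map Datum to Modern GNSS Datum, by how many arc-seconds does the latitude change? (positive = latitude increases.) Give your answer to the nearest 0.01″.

Δφ = -11.04″

sin φ = -0.337128, cos φ = 0.941459, sin λ = -0.993361, cos λ = 0.115041.
North component: ΔN = −sin φ cos λ·ΔX − sin φ sin λ·ΔY + cos φ·ΔZ = −(-0.337128)(0.115041)(618) − (-0.337128)(-0.993361)(144) + (0.941459)(-336) = -340.59 m.
1° of latitude spans 111100 m, so Δφ = -340.59 / 111100 × 3600 = -11.036″.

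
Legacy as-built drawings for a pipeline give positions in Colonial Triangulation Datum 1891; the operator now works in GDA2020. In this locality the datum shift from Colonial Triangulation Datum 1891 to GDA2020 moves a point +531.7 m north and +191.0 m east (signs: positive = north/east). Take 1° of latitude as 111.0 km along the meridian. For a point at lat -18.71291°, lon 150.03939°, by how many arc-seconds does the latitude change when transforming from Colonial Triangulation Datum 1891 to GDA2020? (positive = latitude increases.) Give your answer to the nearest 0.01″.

1° of latitude = 111.0 km, so Δφ = 531.7 / 111000 = 0.0047901° = 17.244″.

Δφ = 17.24″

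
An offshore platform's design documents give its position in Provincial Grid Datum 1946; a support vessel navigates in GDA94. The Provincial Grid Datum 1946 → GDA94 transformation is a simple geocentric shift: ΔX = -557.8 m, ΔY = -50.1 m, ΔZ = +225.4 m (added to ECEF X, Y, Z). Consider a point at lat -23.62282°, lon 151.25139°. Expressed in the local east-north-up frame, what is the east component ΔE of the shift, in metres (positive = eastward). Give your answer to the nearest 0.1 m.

At φ = -23.62282°, λ = 151.25139°: sin φ = -0.400714, cos φ = 0.916203, sin λ = 0.480967, cos λ = -0.876738.
ΔE = −sin λ·ΔX + cos λ·ΔY = −(0.480967)·(-557.8) + (-0.876738)·(-50.1) = 312.21 m.

ΔE = 312.2 m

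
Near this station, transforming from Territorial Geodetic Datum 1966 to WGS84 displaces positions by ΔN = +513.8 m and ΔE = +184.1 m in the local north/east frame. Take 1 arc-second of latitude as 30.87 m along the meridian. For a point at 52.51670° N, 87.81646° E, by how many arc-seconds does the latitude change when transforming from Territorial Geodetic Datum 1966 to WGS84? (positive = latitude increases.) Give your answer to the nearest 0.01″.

1″ of latitude = 30.87 m, so Δφ = 513.8 / 30.87 = 16.644″.

Δφ = 16.64″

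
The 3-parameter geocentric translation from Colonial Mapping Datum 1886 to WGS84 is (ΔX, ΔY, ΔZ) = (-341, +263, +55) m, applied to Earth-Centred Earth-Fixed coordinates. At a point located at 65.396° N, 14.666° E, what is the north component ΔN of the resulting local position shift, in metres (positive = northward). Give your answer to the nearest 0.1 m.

The local north axis is (−sin φ cos λ, −sin φ sin λ, cos φ), giving ΔN = 299.938 − 60.542 + 22.899 = 262.30 m.

ΔN = 262.3 m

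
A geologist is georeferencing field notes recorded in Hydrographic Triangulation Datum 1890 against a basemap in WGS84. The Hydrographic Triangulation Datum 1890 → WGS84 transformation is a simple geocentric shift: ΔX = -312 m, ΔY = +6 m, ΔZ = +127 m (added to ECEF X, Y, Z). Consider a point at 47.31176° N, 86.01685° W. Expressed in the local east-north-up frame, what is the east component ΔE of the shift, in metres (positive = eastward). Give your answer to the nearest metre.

ΔE = -311 m

At φ = 47.31176°, λ = -86.01685°: sin φ = 0.735054, cos φ = 0.678009, sin λ = -0.997585, cos λ = 0.069463.
ΔE = −sin λ·ΔX + cos λ·ΔY = −(-0.997585)·(-312) + (0.069463)·(6) = -310.83 m.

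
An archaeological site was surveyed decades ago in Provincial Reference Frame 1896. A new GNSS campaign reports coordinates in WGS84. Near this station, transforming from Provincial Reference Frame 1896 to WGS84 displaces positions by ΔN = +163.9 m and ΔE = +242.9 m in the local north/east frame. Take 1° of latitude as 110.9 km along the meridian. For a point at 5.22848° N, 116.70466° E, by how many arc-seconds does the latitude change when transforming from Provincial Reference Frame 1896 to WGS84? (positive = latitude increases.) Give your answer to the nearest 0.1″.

1° of latitude = 110.9 km, so Δφ = 163.9 / 110900 = 0.0014779° = 5.320″.

Δφ = 5.3″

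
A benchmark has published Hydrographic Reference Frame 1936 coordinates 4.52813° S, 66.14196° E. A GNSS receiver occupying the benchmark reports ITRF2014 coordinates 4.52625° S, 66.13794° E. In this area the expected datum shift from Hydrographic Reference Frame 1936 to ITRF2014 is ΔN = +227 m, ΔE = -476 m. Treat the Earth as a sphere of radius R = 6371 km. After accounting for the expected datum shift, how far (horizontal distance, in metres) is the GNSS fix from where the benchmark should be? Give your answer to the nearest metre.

Observed coordinate differences: Δφ = +0.00188°, Δλ = -0.00402°.
Converting to metres (1° lat = 111195 m, cos φ = 0.996879): observed ΔN = 209.0 m, observed ΔE = -445.6 m.
Subtracting the expected shift leaves a residual of 209.0 − (227) = -18.0 m north and -445.6 − (-476) = 30.4 m east.
Residual distance = √((-18.0)² + 30.4²) = 35.3 m.

35 m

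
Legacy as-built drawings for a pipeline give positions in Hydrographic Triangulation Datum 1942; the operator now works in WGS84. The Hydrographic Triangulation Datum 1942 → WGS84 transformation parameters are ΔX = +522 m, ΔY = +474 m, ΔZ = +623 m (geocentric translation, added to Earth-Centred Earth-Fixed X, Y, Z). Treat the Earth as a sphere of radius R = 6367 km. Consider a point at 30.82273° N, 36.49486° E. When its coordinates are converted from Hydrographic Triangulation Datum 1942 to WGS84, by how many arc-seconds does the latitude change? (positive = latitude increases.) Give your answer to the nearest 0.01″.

Δφ = 5.69″

sin φ = 0.512384, cos φ = 0.858757, sin λ = 0.594751, cos λ = 0.803910.
North component: ΔN = −sin φ cos λ·ΔX − sin φ sin λ·ΔY + cos φ·ΔZ = −(0.512384)(0.803910)(522) − (0.512384)(0.594751)(474) + (0.858757)(623) = 175.54 m.
1° of latitude spans πR/180 = 111125 m, so Δφ = 175.54 / 111125 × 3600 = 5.687″.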